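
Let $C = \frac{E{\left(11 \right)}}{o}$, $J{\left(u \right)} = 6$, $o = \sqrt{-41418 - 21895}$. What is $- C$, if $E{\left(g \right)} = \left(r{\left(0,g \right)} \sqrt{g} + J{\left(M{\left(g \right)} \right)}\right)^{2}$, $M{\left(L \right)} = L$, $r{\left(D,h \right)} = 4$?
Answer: $\frac{4 i \left(12 \sqrt{696443} + 53 \sqrt{63313}\right)}{63313} \approx 1.4752 i$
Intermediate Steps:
$o = i \sqrt{63313}$ ($o = \sqrt{-63313} = i \sqrt{63313} \approx 251.62 i$)
$E{\left(g \right)} = \left(6 + 4 \sqrt{g}\right)^{2}$ ($E{\left(g \right)} = \left(4 \sqrt{g} + 6\right)^{2} = \left(6 + 4 \sqrt{g}\right)^{2}$)
$C = - \frac{4 i \sqrt{63313} \left(3 + 2 \sqrt{11}\right)^{2}}{63313}$ ($C = \frac{4 \left(3 + 2 \sqrt{11}\right)^{2}}{i \sqrt{63313}} = 4 \left(3 + 2 \sqrt{11}\right)^{2} \left(- \frac{i \sqrt{63313}}{63313}\right) = - \frac{4 i \sqrt{63313} \left(3 + 2 \sqrt{11}\right)^{2}}{63313} \approx - 1.4752 i$)
$- C = - \frac{4 i \left(- 53 \sqrt{63313} - 12 \sqrt{696443}\right)}{63313}$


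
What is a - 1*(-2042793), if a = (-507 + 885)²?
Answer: 2185677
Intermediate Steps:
a = 142884 (a = 378² = 142884)
a - 1*(-2042793) = 142884 - 1*(-2042793) = 142884 + 2042793 = 2185677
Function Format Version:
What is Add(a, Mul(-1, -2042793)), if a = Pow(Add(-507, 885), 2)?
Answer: 2185677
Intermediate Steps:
a = 142884 (a = Pow(378, 2) = 142884)
Add(a, Mul(-1, -2042793)) = Add(142884, Mul(-1, -2042793)) = Add(142884, 2042793) = 2185677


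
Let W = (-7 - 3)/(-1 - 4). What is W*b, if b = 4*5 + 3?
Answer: 46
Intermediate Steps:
b = 23 (b = 20 + 3 = 23)
W = 2 (W = -10/(-5) = -10*(-1/5) = 2)
W*b = 2*23 = 46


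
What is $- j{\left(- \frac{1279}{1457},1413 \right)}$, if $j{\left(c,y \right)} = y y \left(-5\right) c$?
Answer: $- \frac{12768058755}{1457} \approx -8.7632 \cdot 10^{6}$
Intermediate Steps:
$j{\left(c,y \right)} = - 5 c y^{2}$ ($j{\left(c,y \right)} = y^{2} \left(-5\right) c = - 5 y^{2} c = - 5 c y^{2}$)
$- j{\left(- \frac{1279}{1457},1413 \right)} = - \left(-5\right) \left(- \frac{1279}{1457}\right) 1413^{2} = - \left(-5\right) \left(\left(-1279\right) \frac{1}{1457}\right) 1996569 = - \frac{\left(-5\right) \left(-1279\right) 1996569}{1457} = \left(-1\right) \frac{12768058755}{1457} = - \frac{12768058755}{1457}$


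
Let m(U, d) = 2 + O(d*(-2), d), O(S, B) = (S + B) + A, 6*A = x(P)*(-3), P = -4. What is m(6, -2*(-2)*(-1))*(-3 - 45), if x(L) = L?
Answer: -384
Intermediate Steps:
A = 2 (A = (-4*(-3))/6 = (1/6)*12 = 2)
O(S, B) = 2 + B + S (O(S, B) = (S + B) + 2 = (B + S) + 2 = 2 + B + S)
m(U, d) = 4 - d (m(U, d) = 2 + (2 + d + d*(-2)) = 2 + (2 + d - 2*d) = 2 + (2 - d) = 4 - d)
m(6, -2*(-2)*(-1))*(-3 - 45) = (4 - (-2*(-2))*(-1))*(-3 - 45) = (4 - 4*(-1))*(-48) = (4 - 1*(-4))*(-48) = (4 + 4)*(-48) = 8*(-48) = -384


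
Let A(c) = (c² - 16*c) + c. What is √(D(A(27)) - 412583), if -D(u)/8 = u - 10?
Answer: I*√415095 ≈ 644.28*I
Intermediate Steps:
A(c) = c² - 15*c
D(u) = 80 - 8*u (D(u) = -8*(u - 10) = -8*(-10 + u) = 80 - 8*u)
√(D(A(27)) - 412583) = √((80 - 216*(-15 + 27)) - 412583) = √((80 - 216*12) - 412583) = √((80 - 8*324) - 412583) = √((80 - 2592) - 412583) = √(-2512 - 412583) = √(-415095) = I*√415095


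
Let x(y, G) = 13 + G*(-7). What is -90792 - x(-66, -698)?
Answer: -95691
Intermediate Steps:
x(y, G) = 13 - 7*G
-90792 - x(-66, -698) = -90792 - (13 - 7*(-698)) = -90792 - (13 + 4886) = -90792 - 1*4899 = -90792 - 4899 = -95691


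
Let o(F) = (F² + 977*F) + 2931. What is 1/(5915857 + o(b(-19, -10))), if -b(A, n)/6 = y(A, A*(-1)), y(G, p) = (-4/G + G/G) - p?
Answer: 361/2178441016 ≈ 1.6571e-7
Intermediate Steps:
y(G, p) = 1 - p - 4/G (y(G, p) = (-4/G + 1) - p = (1 - 4/G) - p = 1 - p - 4/G)
b(A, n) = -6 - 6*A + 24/A (b(A, n) = -6*(1 - A*(-1) - 4/A) = -6*(1 - (-1)*A - 4/A) = -6*(1 + A - 4/A) = -6 - 6*A + 24/A)
o(F) = 2931 + F² + 977*F
1/(5915857 + o(b(-19, -10))) = 1/(5915857 + (2931 + (-6 - 6*(-19) + 24/(-19))² + 977*(-6 - 6*(-19) + 24/(-19)))) = 1/(5915857 + (2931 + (-6 + 114 + 24*(-1/19))² + 977*(-6 + 114 + 24*(-1/19)))) = 1/(5915857 + (2931 + (-6 + 114 - 24/19)² + 977*(-6 + 114 - 24/19))) = 1/(5915857 + (2931 + (2028/19)² + 977*(2028/19))) = 1/(5915857 + (2931 + 4112784/361 + 1981356/19)) = 1/(5915857 + 42816639/361) = 1/(2178441016/361) = 361/2178441016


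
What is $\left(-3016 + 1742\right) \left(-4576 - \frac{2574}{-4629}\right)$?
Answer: $\frac{8994325340}{1543} \approx 5.8291 \cdot 10^{6}$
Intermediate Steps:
$\left(-3016 + 1742\right) \left(-4576 - \frac{2574}{-4629}\right) = - 1274 \left(-4576 - - \frac{858}{1543}\right) = - 1274 \left(-4576 + \frac{858}{1543}\right) = \left(-1274\right) \left(- \frac{7059910}{1543}\right) = \frac{8994325340}{1543}$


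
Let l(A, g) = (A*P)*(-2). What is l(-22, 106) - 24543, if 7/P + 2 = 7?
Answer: -122407/5 ≈ -24481.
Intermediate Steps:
P = 7/5 (P = 7/(-2 + 7) = 7/5 ≈ 1.4000)
l(A, g) = -14*A/5 (l(A, g) = (A*(7/5))*(-2) = (7*A/5)*(-2) = -14*A/5)
l(-22, 106) - 24543 = -14/5*(-22) - 24543 = 308/5 - 24543 = -122407/5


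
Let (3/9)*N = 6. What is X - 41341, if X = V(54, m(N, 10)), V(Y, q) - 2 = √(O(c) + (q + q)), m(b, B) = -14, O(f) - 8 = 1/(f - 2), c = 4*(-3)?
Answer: -41339 + I*√3934/14 ≈ -41339.0 + 4.4801*I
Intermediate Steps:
c = -12
O(f) = 8 + 1/(-2 + f) (O(f) = 8 + 1/(f - 2) = 8 + 1/(-2 + f))
N = 18 (N = 3*6 = 18)
V(Y, q) = 2 + √(111/14 + 2*q) (V(Y, q) = 2 + √((-15 + 8*(-12))/(-2 - 12) + (q + q)) = 2 + √((-15 - 96)/(-14) + 2*q) = 2 + √(-1/14*(-111) + 2*q) = 2 + √(111/14 + 2*q))
X = 2 + I*√3934/14 (X = 2 + √(1554 + 392*(-14))/14 = 2 + √(1554 - 5488)/14 = 2 + √(-3934)/14 = 2 + (I*√3934)/14 = 2 + I*√3934/14 ≈ 2.0 + 4.4801*I)
X - 41341 = (2 + I*√3934/14) - 41341 = -41339 + I*√3934/14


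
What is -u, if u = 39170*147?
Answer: -5757990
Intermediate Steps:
u = 5757990
-u = -1*5757990 = -5757990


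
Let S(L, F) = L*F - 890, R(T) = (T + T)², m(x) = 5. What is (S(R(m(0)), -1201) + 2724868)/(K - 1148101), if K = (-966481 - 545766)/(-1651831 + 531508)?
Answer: -1458592206297/643121222188 ≈ -2.2680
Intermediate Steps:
K = 1512247/1120323 (K = -1512247/(-1120323) = -1512247*(-1/1120323) = 1512247/1120323 ≈ 1.3498)
R(T) = 4*T² (R(T) = (2*T)² = 4*T²)
S(L, F) = -890 + F*L (S(L, F) = F*L - 890 = -890 + F*L)
(S(R(m(0)), -1201) + 2724868)/(K - 1148101) = ((-890 - 4804*5²) + 2724868)/(1512247/1120323 - 1148101) = ((-890 - 4804*25) + 2724868)/(-1286242444376/1120323) = ((-890 - 1201*100) + 2724868)*(-1120323/1286242444376) = ((-890 - 120100) + 2724868)*(-1120323/1286242444376) = (-120990 + 2724868)*(-1120323/1286242444376) = 2603878*(-1120323/1286242444376) = -1458592206297/643121222188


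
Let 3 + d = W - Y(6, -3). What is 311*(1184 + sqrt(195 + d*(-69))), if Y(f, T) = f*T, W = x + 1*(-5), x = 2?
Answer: 368224 + 311*I*sqrt(633) ≈ 3.6822e+5 + 7824.6*I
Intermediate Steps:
W = -3 (W = 2 + 1*(-5) = 2 - 5 = -3)
Y(f, T) = T*f
d = 12 (d = -3 + (-3 - (-3)*6) = -3 + (-3 - 1*(-18)) = -3 + (-3 + 18) = -3 + 15 = 12)
311*(1184 + sqrt(195 + d*(-69))) = 311*(1184 + sqrt(195 + 12*(-69))) = 311*(1184 + sqrt(195 - 828)) = 311*(1184 + sqrt(-633)) = 311*(1184 + I*sqrt(633)) = 368224 + 311*I*sqrt(633)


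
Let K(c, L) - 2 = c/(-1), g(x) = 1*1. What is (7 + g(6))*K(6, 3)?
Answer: -32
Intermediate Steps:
g(x) = 1
K(c, L) = 2 - c (K(c, L) = 2 + c/(-1) = 2 + c*(-1) = 2 - c)
(7 + g(6))*K(6, 3) = (7 + 1)*(2 - 1*6) = 8*(2 - 6) = 8*(-4) = -32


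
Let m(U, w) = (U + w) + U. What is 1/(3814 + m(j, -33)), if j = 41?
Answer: 1/3863 ≈ 0.00025887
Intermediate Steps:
m(U, w) = w + 2*U
1/(3814 + m(j, -33)) = 1/(3814 + (-33 + 2*41)) = 1/(3814 + (-33 + 82)) = 1/(3814 + 49) = 1/3863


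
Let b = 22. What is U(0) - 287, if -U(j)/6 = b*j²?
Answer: -287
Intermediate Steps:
U(j) = -132*j²
U(0) - 287 = -132*0² - 287 = -132*0 - 287 = 0 - 287 = -287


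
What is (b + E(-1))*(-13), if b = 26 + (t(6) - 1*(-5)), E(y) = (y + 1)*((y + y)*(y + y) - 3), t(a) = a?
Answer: -481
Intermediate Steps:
E(y) = (1 + y)*(-3 + 4*y²) (E(y) = (1 + y)*((2*y)*(2*y) - 3) = (1 + y)*(4*y² - 3) = (1 + y)*(-3 + 4*y²))
b = 37 (b = 26 + (6 - 1*(-5)) = 26 + (6 + 5) = 26 + 11 = 37)
(b + E(-1))*(-13) = (37 + (-3 - 3*(-1) + 4*(-1)² + 4*(-1)³))*(-13) = (37 + (-3 + 3 + 4*1 + 4*(-1)))*(-13) = (37 + (-3 + 3 + 4 - 4))*(-13) = (37 + 0)*(-13) = 37*(-13) = -481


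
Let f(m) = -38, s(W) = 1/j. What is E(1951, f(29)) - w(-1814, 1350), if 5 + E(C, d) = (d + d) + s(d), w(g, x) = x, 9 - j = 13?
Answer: -5725/4 ≈ -1431.3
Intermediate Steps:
j = -4 (j = 9 - 1*13 = 9 - 13 = -4)
s(W) = -¼ (s(W) = 1/(-4) = -¼)
E(C, d) = -21/4 + 2*d (E(C, d) = -5 + ((d + d) - ¼) = -5 + (2*d - ¼) = -5 + (-¼ + 2*d) = -21/4 + 2*d)
E(1951, f(29)) - w(-1814, 1350) = (-21/4 + 2*(-38)) - 1*1350 = (-21/4 - 76) - 1350 = -325/4 - 1350 = -5725/4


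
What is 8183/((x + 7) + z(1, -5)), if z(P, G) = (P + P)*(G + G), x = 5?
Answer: -8183/8 ≈ -1022.9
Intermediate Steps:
z(P, G) = 4*G*P (z(P, G) = (2*P)*(2*G) = 4*G*P)
8183/((x + 7) + z(1, -5)) = 8183/((5 + 7) + 4*(-5)*1) = 8183/(12 - 20) = 8183/(-8) = 8183*(-⅛) = -8183/8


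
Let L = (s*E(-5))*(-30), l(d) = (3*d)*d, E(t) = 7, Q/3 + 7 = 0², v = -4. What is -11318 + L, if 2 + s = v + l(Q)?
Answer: -287888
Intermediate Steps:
Q = -21 (Q = -21 + 3*0² = -21 + 3*0 = -21 + 0 = -21)
l(d) = 3*d²
s = 1317 (s = -2 + (-4 + 3*(-21)²) = -2 + (-4 + 3*441) = -2 + (-4 + 1323) = -2 + 1319 = 1317)
L = -276570 (L = (1317*7)*(-30) = 9219*(-30) = -276570)
-11318 + L = -11318 - 276570 = -287888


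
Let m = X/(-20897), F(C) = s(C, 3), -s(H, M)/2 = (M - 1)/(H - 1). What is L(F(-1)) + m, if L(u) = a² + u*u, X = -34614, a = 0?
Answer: 118202/20897 ≈ 5.6564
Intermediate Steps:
s(H, M) = -2*(-1 + M)/(-1 + H) (s(H, M) = -2*(M - 1)/(H - 1) = -2*(-1 + M)/(-1 + H))
F(C) = -4/(-1 + C) (F(C) = 2*(1 - 1*3)/(-1 + C) = 2*(1 - 3)/(-1 + C) = 2*(-2)/(-1 + C) = -4/(-1 + C))
L(u) = u² (L(u) = 0² + u*u = 0 + u² = u²)
m = 34614/20897 (m = -34614/(-20897) = -34614*(-1/20897) = 34614/20897 ≈ 1.6564)
L(F(-1)) + m = (-4/(-1 - 1))² + 34614/20897 = (-4/(-2))² + 34614/20897 = (-4*(-½))² + 34614/20897 = 2² + 34614/20897 = 4 + 34614/20897 = 118202/20897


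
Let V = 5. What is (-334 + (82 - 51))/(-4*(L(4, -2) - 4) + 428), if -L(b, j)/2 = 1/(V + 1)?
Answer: -909/1336 ≈ -0.68039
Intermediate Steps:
L(b, j) = -1/3 (L(b, j) = -2/(5 + 1) = -2/6 = -2*1/6 = -1/3)
(-334 + (82 - 51))/(-4*(L(4, -2) - 4) + 428) = (-334 + (82 - 51))/(-4*(-1/3 - 4) + 428) = (-334 + 31)/(-4*(-13/3) + 428) = -303/(52/3 + 428) = -303/1336/3 = -303*3/1336 = -909/1336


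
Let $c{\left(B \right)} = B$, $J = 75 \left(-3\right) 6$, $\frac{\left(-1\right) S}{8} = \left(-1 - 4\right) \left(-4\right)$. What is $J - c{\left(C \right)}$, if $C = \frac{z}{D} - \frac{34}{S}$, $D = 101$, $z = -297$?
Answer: $- \frac{10885957}{8080} \approx -1347.3$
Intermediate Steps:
$S = -160$ ($S = - 8 \left(-1 - 4\right) \left(-4\right) = - 8 \left(\left(-5\right) \left(-4\right)\right) = \left(-8\right) 20 = -160$)
$C = - \frac{22043}{8080}$ ($C = - \frac{297}{101} - \frac{34}{-160} = \left(-297\right) \frac{1}{101} - - \frac{17}{80} = - \frac{297}{101} + \frac{17}{80} = - \frac{22043}{8080} \approx -2.7281$)
$J = -1350$ ($J = \left(-225\right) 6 = -1350$)
$J - c{\left(C \right)} = -1350 - - \frac{22043}{8080} = -1350 + \frac{22043}{8080} = - \frac{10885957}{8080}$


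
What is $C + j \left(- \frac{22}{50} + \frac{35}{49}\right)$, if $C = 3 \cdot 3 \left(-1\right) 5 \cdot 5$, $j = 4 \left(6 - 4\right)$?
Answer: $- \frac{38991}{175} \approx -222.81$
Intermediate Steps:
$j = 8$ ($j = 4 \cdot 2 = 8$)
$C = -225$ ($C = 9 \left(-1\right) 5 \cdot 5 = \left(-9\right) 5 \cdot 5 = \left(-45\right) 5 = -225$)
$C + j \left(- \frac{22}{50} + \frac{35}{49}\right) = -225 + 8 \left(- \frac{22}{50} + \frac{35}{49}\right) = -225 + 8 \left(\left(-22\right) \frac{1}{50} + 35 \cdot \frac{1}{49}\right) = -225 + 8 \left(- \frac{11}{25} + \frac{5}{7}\right) = -225 + 8 \cdot \frac{48}{175} = -225 + \frac{384}{175} = - \frac{38991}{175}$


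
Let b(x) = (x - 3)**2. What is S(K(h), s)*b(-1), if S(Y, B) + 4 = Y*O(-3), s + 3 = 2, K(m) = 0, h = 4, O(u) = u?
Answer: -64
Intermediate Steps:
s = -1 (s = -3 + 2 = -1)
b(x) = (-3 + x)**2
S(Y, B) = -4 - 3*Y (S(Y, B) = -4 + Y*(-3) = -4 - 3*Y)
S(K(h), s)*b(-1) = (-4 - 3*0)*(-3 - 1)**2 = (-4 + 0)*(-4)**2 = -4*16 = -64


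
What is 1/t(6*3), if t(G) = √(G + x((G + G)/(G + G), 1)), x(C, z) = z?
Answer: √19/19 ≈ 0.22942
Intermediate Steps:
t(G) = √(1 + G) (t(G) = √(G + 1) = √(1 + G))
1/t(6*3) = 1/(√(1 + 6*3)) = 1/(√(1 + 18)) = 1/(√19) = √19/19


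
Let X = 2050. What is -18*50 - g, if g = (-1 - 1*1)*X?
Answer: 3200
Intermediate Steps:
g = -4100 (g = (-1 - 1*1)*2050 = (-1 - 1)*2050 = -2*2050 = -4100)
-18*50 - g = -18*50 - 1*(-4100) = -900 + 4100 = 3200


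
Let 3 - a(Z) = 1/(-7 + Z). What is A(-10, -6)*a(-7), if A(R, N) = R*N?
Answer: 1290/7 ≈ 184.29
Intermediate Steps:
A(R, N) = N*R
a(Z) = 3 - 1/(-7 + Z)
A(-10, -6)*a(-7) = (-6*(-10))*((-22 + 3*(-7))/(-7 - 7)) = 60*((-22 - 21)/(-14)) = 60*(-1/14*(-43)) = 60*(43/14) = 1290/7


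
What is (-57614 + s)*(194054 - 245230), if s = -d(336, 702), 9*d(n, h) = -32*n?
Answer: 8661947408/3 ≈ 2.8873e+9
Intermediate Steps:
d(n, h) = -32*n/9 (d(n, h) = (-32*n)/9 = -32*n/9)
s = 3584/3 (s = -(-32)*336/9 = -1*(-3584/3) = 3584/3 ≈ 1194.7)
(-57614 + s)*(194054 - 245230) = (-57614 + 3584/3)*(194054 - 245230) = -169258/3*(-51176) = 8661947408/3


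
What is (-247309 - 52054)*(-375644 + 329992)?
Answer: 13666519676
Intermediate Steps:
(-247309 - 52054)*(-375644 + 329992) = -299363*(-45652) = 13666519676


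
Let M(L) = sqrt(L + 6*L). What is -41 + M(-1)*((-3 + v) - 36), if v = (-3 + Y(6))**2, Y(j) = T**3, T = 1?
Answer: -41 - 35*I*sqrt(7) ≈ -41.0 - 92.601*I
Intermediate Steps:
Y(j) = 1 (Y(j) = 1**3 = 1)
M(L) = sqrt(7)*sqrt(L) (M(L) = sqrt(7*L) = sqrt(7)*sqrt(L))
v = 4 (v = (-3 + 1)**2 = (-2)**2 = 4)
-41 + M(-1)*((-3 + v) - 36) = -41 + (sqrt(7)*sqrt(-1))*((-3 + 4) - 36) = -41 + (sqrt(7)*I)*(1 - 36) = -41 + (I*sqrt(7))*(-35) = -41 - 35*I*sqrt(7)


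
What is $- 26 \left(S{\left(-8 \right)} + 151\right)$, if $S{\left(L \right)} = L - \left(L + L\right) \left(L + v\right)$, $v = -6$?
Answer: $2106$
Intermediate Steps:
$S{\left(L \right)} = L - 2 L \left(-6 + L\right)$ ($S{\left(L \right)} = L - \left(L + L\right) \left(L - 6\right) = L - 2 L \left(-6 + L\right)$)
$- 26 \left(S{\left(-8 \right)} + 151\right) = - 26 \left(- 8 \left(13 - -16\right) + 151\right) = - 26 \left(- 8 \left(13 + 16\right) + 151\right) = - 26 \left(\left(-8\right) 29 + 151\right) = - 26 \left(-232 + 151\right) = \left(-26\right) \left(-81\right) = 2106$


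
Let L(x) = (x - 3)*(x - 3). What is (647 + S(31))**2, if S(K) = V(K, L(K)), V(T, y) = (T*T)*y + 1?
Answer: 568624581184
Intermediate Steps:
L(x) = (-3 + x)**2 (L(x) = (-3 + x)*(-3 + x) = (-3 + x)**2)
V(T, y) = 1 + y*T**2 (V(T, y) = T**2*y + 1 = y*T**2 + 1 = 1 + y*T**2)
S(K) = 1 + K**2*(-3 + K)**2 (S(K) = 1 + (-3 + K)**2*K**2 = 1 + K**2*(-3 + K)**2)
(647 + S(31))**2 = (647 + (1 + 31**2*(-3 + 31)**2))**2 = (647 + (1 + 961*28**2))**2 = (647 + (1 + 961*784))**2 = (647 + (1 + 753424))**2 = (647 + 753425)**2 = 754072**2 = 568624581184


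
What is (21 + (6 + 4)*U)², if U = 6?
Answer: 6561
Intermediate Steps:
(21 + (6 + 4)*U)² = (21 + (6 + 4)*6)² = (21 + 10*6)² = (21 + 60)² = 81² = 6561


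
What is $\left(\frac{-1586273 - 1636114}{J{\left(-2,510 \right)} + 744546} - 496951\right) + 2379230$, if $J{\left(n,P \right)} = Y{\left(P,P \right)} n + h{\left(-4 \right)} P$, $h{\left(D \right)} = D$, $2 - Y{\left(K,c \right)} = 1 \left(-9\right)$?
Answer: $\frac{1397558818649}{742484} \approx 1.8823 \cdot 10^{6}$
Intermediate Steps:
$Y{\left(K,c \right)} = 11$ ($Y{\left(K,c \right)} = 2 - 1 \left(-9\right) = 2 - -9 = 2 + 9 = 11$)
$J{\left(n,P \right)} = - 4 P + 11 n$ ($J{\left(n,P \right)} = 11 n - 4 P = - 4 P + 11 n$)
$\left(\frac{-1586273 - 1636114}{J{\left(-2,510 \right)} + 744546} - 496951\right) + 2379230 = \left(\frac{-1586273 - 1636114}{\left(\left(-4\right) 510 + 11 \left(-2\right)\right) + 744546} - 496951\right) + 2379230 = \left(- \frac{3222387}{\left(-2040 - 22\right) + 744546} - 496951\right) + 2379230 = \left(- \frac{3222387}{-2062 + 744546} - 496951\right) + 2379230 = \left(- \frac{3222387}{742484} - 496951\right) + 2379230 = - \frac{368981388671}{742484} + 2379230 = \frac{1397558818649}{742484}$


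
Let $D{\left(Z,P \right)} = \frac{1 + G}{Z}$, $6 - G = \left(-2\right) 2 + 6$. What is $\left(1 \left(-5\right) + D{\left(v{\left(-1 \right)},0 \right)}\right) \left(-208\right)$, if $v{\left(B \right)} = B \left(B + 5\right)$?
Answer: $1300$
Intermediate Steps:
$G = 4$ ($G = 6 - \left(\left(-2\right) 2 + 6\right) = 6 - \left(-4 + 6\right) = 6 - 2 = 4$)
$v{\left(B \right)} = B \left(5 + B\right)$
$D{\left(Z,P \right)} = \frac{5}{Z}$ ($D{\left(Z,P \right)} = \frac{1 + 4}{Z} = \frac{5}{Z}$)
$\left(1 \left(-5\right) + D{\left(v{\left(-1 \right)},0 \right)}\right) \left(-208\right) = \left(1 \left(-5\right) + \frac{5}{\left(-1\right) \left(5 - 1\right)}\right) \left(-208\right) = \left(-5 + \frac{5}{\left(-1\right) 4}\right) \left(-208\right) = \left(-5 + \frac{5}{-4}\right) \left(-208\right) = \left(-5 + 5 \left(- \frac{1}{4}\right)\right) \left(-208\right) = \left(-5 - \frac{5}{4}\right) \left(-208\right) = \left(- \frac{25}{4}\right) \left(-208\right) = 1300$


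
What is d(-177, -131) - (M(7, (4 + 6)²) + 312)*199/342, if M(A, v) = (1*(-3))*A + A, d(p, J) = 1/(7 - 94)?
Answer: -859936/4959 ≈ -173.41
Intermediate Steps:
d(p, J) = -1/87 (d(p, J) = 1/(-87) = -1/87)
M(A, v) = -2*A (M(A, v) = -3*A + A = -2*A)
d(-177, -131) - (M(7, (4 + 6)²) + 312)*199/342 = -1/87 - (-2*7 + 312)*199/342 = -1/87 - (-14 + 312)*199*(1/342) = -1/87 - 298*199/342 = -1/87 - 1*29651/171 = -1/87 - 29651/171 = -859936/4959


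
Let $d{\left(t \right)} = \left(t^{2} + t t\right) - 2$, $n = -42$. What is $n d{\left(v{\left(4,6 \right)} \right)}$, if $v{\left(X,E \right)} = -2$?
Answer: $-252$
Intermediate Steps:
$d{\left(t \right)} = -2 + 2 t^{2}$ ($d{\left(t \right)} = \left(t^{2} + t^{2}\right) - 2 = 2 t^{2} - 2 = -2 + 2 t^{2}$)
$n d{\left(v{\left(4,6 \right)} \right)} = - 42 \left(-2 + 2 \left(-2\right)^{2}\right) = - 42 \left(-2 + 2 \cdot 4\right) = - 42 \left(-2 + 8\right) = \left(-42\right) 6 = -252$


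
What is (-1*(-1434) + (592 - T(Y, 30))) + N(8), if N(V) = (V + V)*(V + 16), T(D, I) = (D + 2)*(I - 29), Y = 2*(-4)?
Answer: 2416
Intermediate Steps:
Y = -8
T(D, I) = (-29 + I)*(2 + D) (T(D, I) = (2 + D)*(-29 + I) = (-29 + I)*(2 + D))
N(V) = 2*V*(16 + V) (N(V) = (2*V)*(16 + V) = 2*V*(16 + V))
(-1*(-1434) + (592 - T(Y, 30))) + N(8) = (-1*(-1434) + (592 - (-58 - 29*(-8) + 2*30 - 8*30))) + 2*8*(16 + 8) = (1434 + (592 - (-58 + 232 + 60 - 240))) + 2*8*24 = (1434 + (592 - 1*(-6))) + 384 = (1434 + (592 + 6)) + 384 = (1434 + 598) + 384 = 2032 + 384 = 2416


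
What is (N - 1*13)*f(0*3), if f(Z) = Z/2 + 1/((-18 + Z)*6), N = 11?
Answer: 1/54 ≈ 0.018519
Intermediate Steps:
f(Z) = Z/2 + 1/(6*(-18 + Z)) (f(Z) = Z*(½) + (⅙)/(-18 + Z) = Z/2 + 1/(6*(-18 + Z)))
(N - 1*13)*f(0*3) = (11 - 1*13)*((1 - 0*3 + 3*(0*3)²)/(6*(-18 + 0*3))) = (11 - 13)*((1 - 54*0 + 3*0²)/(6*(-18 + 0))) = -(1 + 0 + 3*0)/(3*(-18)) = -(-1)*(1 + 0 + 0)/(3*18) = -(-1)/(3*18) = -2*(-1/108) = 1/54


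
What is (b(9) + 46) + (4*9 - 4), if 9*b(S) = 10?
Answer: 712/9 ≈ 79.111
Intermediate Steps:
b(S) = 10/9 (b(S) = (⅑)*10 = 10/9)
(b(9) + 46) + (4*9 - 4) = (10/9 + 46) + (4*9 - 4) = 424/9 + (36 - 4) = 424/9 + 32 = 712/9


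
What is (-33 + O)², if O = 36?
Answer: 9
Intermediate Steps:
(-33 + O)² = (-33 + 36)² = 3² = 9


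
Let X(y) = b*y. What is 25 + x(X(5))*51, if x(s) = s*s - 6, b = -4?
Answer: 20119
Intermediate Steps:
X(y) = -4*y
x(s) = -6 + s**2 (x(s) = s**2 - 6 = -6 + s**2)
25 + x(X(5))*51 = 25 + (-6 + (-4*5)**2)*51 = 25 + (-6 + (-20)**2)*51 = 25 + (-6 + 400)*51 = 25 + 394*51 = 25 + 20094 = 20119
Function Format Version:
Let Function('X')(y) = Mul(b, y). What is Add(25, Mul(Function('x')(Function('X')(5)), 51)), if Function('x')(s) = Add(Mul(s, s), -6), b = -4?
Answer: 20119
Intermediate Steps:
Function('X')(y) = Mul(-4, y)
Function('x')(s) = Add(-6, Pow(s, 2)) (Function('x')(s) = Add(Pow(s, 2), -6) = Add(-6, Pow(s, 2)))
Add(25, Mul(Function('x')(Function('X')(5)), 51)) = Add(25, Mul(Add(-6, Pow(Mul(-4, 5), 2)), 51)) = Add(25, Mul(Add(-6, Pow(-20, 2)), 51)) = Add(25, Mul(Add(-6, 400), 51)) = Add(25, Mul(394, 51)) = Add(25, 20094) = 20119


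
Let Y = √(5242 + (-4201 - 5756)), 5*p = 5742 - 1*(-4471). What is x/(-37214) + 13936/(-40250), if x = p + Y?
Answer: -13061499/32562250 - I*√4715/37214 ≈ -0.40112 - 0.0018452*I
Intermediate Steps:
p = 10213/5 (p = (5742 - 1*(-4471))/5 = (5742 + 4471)/5 = (⅕)*10213 = 10213/5 ≈ 2042.6)
Y = I*√4715 (Y = √(5242 - 9957) = √(-4715) = I*√4715 ≈ 68.666*I)
x = 10213/5 + I*√4715 ≈ 2042.6 + 68.666*I
x/(-37214) + 13936/(-40250) = (10213/5 + I*√4715)/(-37214) + 13936/(-40250) = (10213/5 + I*√4715)*(-1/37214) + 13936*(-1/40250) = (-10213/186070 - I*√4715/37214) - 6968/20125 = -13061499/32562250 - I*√4715/37214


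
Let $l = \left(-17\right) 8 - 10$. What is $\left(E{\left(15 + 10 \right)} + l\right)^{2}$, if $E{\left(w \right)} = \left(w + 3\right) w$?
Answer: $306916$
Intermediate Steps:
$E{\left(w \right)} = w \left(3 + w\right)$ ($E{\left(w \right)} = \left(3 + w\right) w = w \left(3 + w\right)$)
$l = -146$ ($l = -136 - 10 = -146$)
$\left(E{\left(15 + 10 \right)} + l\right)^{2} = \left(\left(15 + 10\right) \left(3 + \left(15 + 10\right)\right) - 146\right)^{2} = \left(25 \left(3 + 25\right) - 146\right)^{2} = \left(25 \cdot 28 - 146\right)^{2} = \left(700 - 146\right)^{2} = 554^{2} = 306916$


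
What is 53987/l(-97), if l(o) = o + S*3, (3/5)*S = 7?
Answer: -53987/62 ≈ -870.76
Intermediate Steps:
S = 35/3 (S = (5/3)*7 = 35/3 ≈ 11.667)
l(o) = 35 + o (l(o) = o + (35/3)*3 = o + 35 = 35 + o)
53987/l(-97) = 53987/(35 - 97) = 53987/(-62) = 53987*(-1/62) = -53987/62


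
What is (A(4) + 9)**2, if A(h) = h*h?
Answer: 625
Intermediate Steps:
A(h) = h**2
(A(4) + 9)**2 = (4**2 + 9)**2 = (16 + 9)**2 = 25**2 = 625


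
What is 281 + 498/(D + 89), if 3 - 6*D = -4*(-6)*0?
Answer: 51295/179 ≈ 286.56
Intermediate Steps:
D = ½ (D = ½ - (-4*(-6))*0/6 = ½ - 4*0 = ½ - ⅙*0 = ½ + 0 = ½ ≈ 0.50000)
281 + 498/(D + 89) = 281 + 498/(½ + 89) = 281 + 498/(179/2) = 281 + 498*(2/179) = 281 + 996/179 = 51295/179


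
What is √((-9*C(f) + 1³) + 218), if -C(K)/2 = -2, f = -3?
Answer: √183 ≈ 13.528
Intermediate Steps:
C(K) = 4 (C(K) = -2*(-2) = 4)
√((-9*C(f) + 1³) + 218) = √((-9*4 + 1³) + 218) = √((-36 + 1) + 218) = √(-35 + 218) = √183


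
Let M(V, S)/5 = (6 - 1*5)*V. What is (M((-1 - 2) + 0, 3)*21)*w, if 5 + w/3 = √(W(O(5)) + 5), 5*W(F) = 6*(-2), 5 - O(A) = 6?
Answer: 4725 - 189*√65 ≈ 3201.2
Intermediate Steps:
O(A) = -1 (O(A) = 5 - 1*6 = 5 - 6 = -1)
M(V, S) = 5*V (M(V, S) = 5*((6 - 1*5)*V) = 5*((6 - 5)*V) = 5*(1*V) = 5*V)
W(F) = -12/5 (W(F) = (6*(-2))/5 = (⅕)*(-12) = -12/5)
w = -15 + 3*√65/5 (w = -15 + 3*√(-12/5 + 5) = -15 + 3*√(13/5) = -15 + 3*(√65/5) = -15 + 3*√65/5 ≈ -10.163)
(M((-1 - 2) + 0, 3)*21)*w = ((5*((-1 - 2) + 0))*21)*(-15 + 3*√65/5) = ((5*(-3 + 0))*21)*(-15 + 3*√65/5) = ((5*(-3))*21)*(-15 + 3*√65/5) = (-15*21)*(-15 + 3*√65/5) = -315*(-15 + 3*√65/5) = 4725 - 189*√65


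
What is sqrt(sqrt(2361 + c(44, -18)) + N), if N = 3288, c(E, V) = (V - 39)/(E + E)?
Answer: sqrt(1591392 + 231*sqrt(10362))/22 ≈ 57.763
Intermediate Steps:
c(E, V) = (-39 + V)/(2*E) (c(E, V) = (-39 + V)/((2*E)) = (-39 + V)*(1/(2*E)) = (-39 + V)/(2*E))
sqrt(sqrt(2361 + c(44, -18)) + N) = sqrt(sqrt(2361 + (1/2)*(-39 - 18)/44) + 3288) = sqrt(sqrt(2361 + (1/2)*(1/44)*(-57)) + 3288) = sqrt(sqrt(2361 - 57/88) + 3288) = sqrt(sqrt(207711/88) + 3288) = sqrt(21*sqrt(10362)/44 + 3288) = sqrt(3288 + 21*sqrt(10362)/44)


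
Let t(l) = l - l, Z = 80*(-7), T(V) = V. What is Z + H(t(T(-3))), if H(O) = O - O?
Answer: -560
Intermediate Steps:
Z = -560
t(l) = 0
H(O) = 0
Z + H(t(T(-3))) = -560 + 0 = -560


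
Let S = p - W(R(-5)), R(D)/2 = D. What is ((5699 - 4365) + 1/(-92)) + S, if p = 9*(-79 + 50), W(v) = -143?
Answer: 111871/92 ≈ 1216.0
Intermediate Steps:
R(D) = 2*D
p = -261 (p = 9*(-29) = -261)
S = -118 (S = -261 - 1*(-143) = -261 + 143 = -118)
((5699 - 4365) + 1/(-92)) + S = ((5699 - 4365) + 1/(-92)) - 118 = (1334 - 1/92) - 118 = 122727/92 - 118 = 111871/92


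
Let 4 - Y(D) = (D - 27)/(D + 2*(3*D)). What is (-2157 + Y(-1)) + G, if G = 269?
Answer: -1888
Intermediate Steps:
Y(D) = 4 - (-27 + D)/(7*D) (Y(D) = 4 - (D - 27)/(D + 2*(3*D)) = 4 - (-27 + D)/(D + 6*D) = 4 - (-27 + D)/(7*D))
(-2157 + Y(-1)) + G = (-2157 + (27/7)*(1 - 1)/(-1)) + 269 = (-2157 + (27/7)*(-1)*0) + 269 = (-2157 + 0) + 269 = -2157 + 269 = -1888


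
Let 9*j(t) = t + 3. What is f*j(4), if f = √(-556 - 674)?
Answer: 7*I*√1230/9 ≈ 27.278*I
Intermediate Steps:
j(t) = ⅓ + t/9 (j(t) = (t + 3)/9 = (3 + t)/9 = ⅓ + t/9)
f = I*√1230 (f = √(-1230) = I*√1230 ≈ 35.071*I)
f*j(4) = (I*√1230)*(⅓ + (⅑)*4) = (I*√1230)*(⅓ + 4/9) = (I*√1230)*(7/9) = 7*I*√1230/9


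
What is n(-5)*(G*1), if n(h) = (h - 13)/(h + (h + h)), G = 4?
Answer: 24/5 ≈ 4.8000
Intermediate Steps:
n(h) = (-13 + h)/(3*h) (n(h) = (-13 + h)/(h + 2*h) = (-13 + h)/((3*h)) = (-13 + h)*(1/(3*h)) = (-13 + h)/(3*h))
n(-5)*(G*1) = ((1/3)*(-13 - 5)/(-5))*(4*1) = ((1/3)*(-1/5)*(-18))*4 = (6/5)*4 = 24/5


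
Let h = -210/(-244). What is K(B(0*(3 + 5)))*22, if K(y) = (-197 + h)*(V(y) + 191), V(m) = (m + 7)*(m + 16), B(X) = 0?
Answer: -79755357/61 ≈ -1.3075e+6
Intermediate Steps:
h = 105/122 (h = -210*(-1/244) = 105/122 ≈ 0.86066)
V(m) = (7 + m)*(16 + m)
K(y) = -7250487/122 - 550367*y/122 - 23929*y²/122 (K(y) = (-197 + 105/122)*((112 + y² + 23*y) + 191) = -23929*(303 + y² + 23*y)/122 = -7250487/122 - 550367*y/122 - 23929*y²/122)
K(B(0*(3 + 5)))*22 = (-7250487/122 - 550367/122*0 - 23929/122*0²)*22 = (-7250487/122 + 0 - 23929/122*0)*22 = (-7250487/122 + 0 + 0)*22 = -7250487/122*22 = -79755357/61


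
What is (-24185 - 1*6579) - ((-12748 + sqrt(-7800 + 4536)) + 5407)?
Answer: -23423 - 8*I*sqrt(51) ≈ -23423.0 - 57.131*I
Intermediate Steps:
(-24185 - 1*6579) - ((-12748 + sqrt(-7800 + 4536)) + 5407) = (-24185 - 6579) - ((-12748 + sqrt(-3264)) + 5407) = -30764 - ((-12748 + 8*I*sqrt(51)) + 5407) = -30764 - (-7341 + 8*I*sqrt(51)) = -30764 + (7341 - 8*I*sqrt(51)) = -23423 - 8*I*sqrt(51)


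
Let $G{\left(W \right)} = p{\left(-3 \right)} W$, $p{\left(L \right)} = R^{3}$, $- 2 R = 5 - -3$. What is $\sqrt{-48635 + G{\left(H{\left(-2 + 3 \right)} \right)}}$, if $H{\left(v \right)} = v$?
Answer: $3 i \sqrt{5411} \approx 220.68 i$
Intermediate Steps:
$R = -4$ ($R = - \frac{5 - -3}{2} = - \frac{5 + 3}{2} = \left(- \frac{1}{2}\right) 8 = -4$)
$p{\left(L \right)} = -64$ ($p{\left(L \right)} = \left(-4\right)^{3} = -64$)
$G{\left(W \right)} = - 64 W$
$\sqrt{-48635 + G{\left(H{\left(-2 + 3 \right)} \right)}} = \sqrt{-48635 - 64 \left(-2 + 3\right)} = \sqrt{-48635 - 64} = \sqrt{-48699} = 3 i \sqrt{5411}$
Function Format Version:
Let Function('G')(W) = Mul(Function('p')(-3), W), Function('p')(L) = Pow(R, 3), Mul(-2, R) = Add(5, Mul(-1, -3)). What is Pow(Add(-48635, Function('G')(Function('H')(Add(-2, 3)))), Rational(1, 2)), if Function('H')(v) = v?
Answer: Mul(3, I, Pow(5411, Rational(1, 2))) ≈ Mul(220.68, I)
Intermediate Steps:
R = -4 (R = Mul(Rational(-1, 2), Add(5, Mul(-1, -3))) = Mul(Rational(-1, 2), Add(5, 3)) = Mul(Rational(-1, 2), 8) = -4)
Function('p')(L) = -64 (Function('p')(L) = Pow(-4, 3) = -64)
Function('G')(W) = Mul(-64, W)
Pow(Add(-48635, Function('G')(Function('H')(Add(-2, 3)))), Rational(1, 2)) = Pow(Add(-48635, Mul(-64, Add(-2, 3))), Rational(1, 2)) = Pow(Add(-48635, Mul(-64, 1)), Rational(1, 2)) = Pow(Add(-48635, -64), Rational(1, 2)) = Pow(-48699, Rational(1, 2)) = Mul(3, I, Pow(5411, Rational(1, 2)))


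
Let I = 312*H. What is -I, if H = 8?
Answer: -2496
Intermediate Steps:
I = 2496 (I = 312*8 = 2496)
-I = -1*2496 = -2496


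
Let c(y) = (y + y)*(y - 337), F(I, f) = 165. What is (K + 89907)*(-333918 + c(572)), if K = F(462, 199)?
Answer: -5861705616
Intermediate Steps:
K = 165
c(y) = 2*y*(-337 + y) (c(y) = (2*y)*(-337 + y) = 2*y*(-337 + y))
(K + 89907)*(-333918 + c(572)) = (165 + 89907)*(-333918 + 2*572*(-337 + 572)) = 90072*(-333918 + 2*572*235) = 90072*(-333918 + 268840) = 90072*(-65078) = -5861705616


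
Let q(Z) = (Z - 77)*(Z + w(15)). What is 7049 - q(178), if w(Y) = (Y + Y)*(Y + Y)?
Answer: -101829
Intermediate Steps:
w(Y) = 4*Y² (w(Y) = (2*Y)*(2*Y) = 4*Y²)
q(Z) = (-77 + Z)*(900 + Z) (q(Z) = (Z - 77)*(Z + 4*15²) = (-77 + Z)*(Z + 4*225) = (-77 + Z)*(Z + 900) = (-77 + Z)*(900 + Z))
7049 - q(178) = 7049 - (-69300 + 178² + 823*178) = 7049 - (-69300 + 31684 + 146494) = 7049 - 1*108878 = 7049 - 108878 = -101829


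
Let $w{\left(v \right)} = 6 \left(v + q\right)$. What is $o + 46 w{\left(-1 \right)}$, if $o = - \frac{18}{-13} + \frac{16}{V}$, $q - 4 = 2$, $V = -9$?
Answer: $\frac{161414}{117} \approx 1379.6$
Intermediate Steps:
$q = 6$ ($q = 4 + 2 = 6$)
$w{\left(v \right)} = 36 + 6 v$ ($w{\left(v \right)} = 6 \left(v + 6\right) = 6 \left(6 + v\right) = 36 + 6 v$)
$o = - \frac{46}{117}$ ($o = - \frac{18}{-13} + \frac{16}{-9} = \left(-18\right) \left(- \frac{1}{13}\right) + 16 \left(- \frac{1}{9}\right) = \frac{18}{13} - \frac{16}{9} = - \frac{46}{117} \approx -0.39316$)
$o + 46 w{\left(-1 \right)} = - \frac{46}{117} + 46 \left(36 + 6 \left(-1\right)\right) = - \frac{46}{117} + 46 \left(36 - 6\right) = - \frac{46}{117} + 46 \cdot 30 = - \frac{46}{117} + 1380 = \frac{161414}{117}$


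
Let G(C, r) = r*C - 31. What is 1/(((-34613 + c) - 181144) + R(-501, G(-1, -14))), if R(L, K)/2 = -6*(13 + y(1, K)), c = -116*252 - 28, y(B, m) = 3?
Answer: -1/245209 ≈ -4.0782e-6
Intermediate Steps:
c = -29260 (c = -29232 - 28 = -29260)
G(C, r) = -31 + C*r (G(C, r) = C*r - 31 = -31 + C*r)
R(L, K) = -192 (R(L, K) = 2*(-6*(13 + 3)) = 2*(-6*16) = 2*(-96) = -192)
1/(((-34613 + c) - 181144) + R(-501, G(-1, -14))) = 1/(((-34613 - 29260) - 181144) - 192) = 1/((-63873 - 181144) - 192) = 1/(-245017 - 192) = 1/(-245209) = -1/245209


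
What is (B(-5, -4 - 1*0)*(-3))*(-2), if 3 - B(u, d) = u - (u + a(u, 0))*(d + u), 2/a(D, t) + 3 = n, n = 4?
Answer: 210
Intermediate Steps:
a(D, t) = 2 (a(D, t) = 2/(-3 + 4) = 2/1 = 2*1 = 2)
B(u, d) = 3 - u + (2 + u)*(d + u) (B(u, d) = 3 - (u - (u + 2)*(d + u)) = 3 - (u - (2 + u)*(d + u)) = 3 + (-u + (2 + u)*(d + u)) = 3 - u + (2 + u)*(d + u))
(B(-5, -4 - 1*0)*(-3))*(-2) = ((3 - 5 + (-5)² + 2*(-4 - 1*0) + (-4 - 1*0)*(-5))*(-3))*(-2) = ((3 - 5 + 25 + 2*(-4 + 0) + (-4 + 0)*(-5))*(-3))*(-2) = ((3 - 5 + 25 + 2*(-4) - 4*(-5))*(-3))*(-2) = ((3 - 5 + 25 - 8 + 20)*(-3))*(-2) = (35*(-3))*(-2) = -105*(-2) = 210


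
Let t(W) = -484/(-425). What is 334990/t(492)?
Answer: 71185375/242 ≈ 2.9415e+5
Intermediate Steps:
t(W) = 484/425 (t(W) = -484*(-1/425) = 484/425)
334990/t(492) = 334990/(484/425) = 334990*(425/484) = 71185375/242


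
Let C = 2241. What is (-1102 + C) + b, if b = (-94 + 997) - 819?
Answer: 1223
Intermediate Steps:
b = 84 (b = 903 - 819 = 84)
(-1102 + C) + b = (-1102 + 2241) + 84 = 1139 + 84 = 1223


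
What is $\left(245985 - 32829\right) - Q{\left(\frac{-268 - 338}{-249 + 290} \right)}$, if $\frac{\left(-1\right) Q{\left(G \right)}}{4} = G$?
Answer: $\frac{8736972}{41} \approx 2.131 \cdot 10^{5}$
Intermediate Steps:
$Q{\left(G \right)} = - 4 G$
$\left(245985 - 32829\right) - Q{\left(\frac{-268 - 338}{-249 + 290} \right)} = \left(245985 - 32829\right) - - 4 \frac{-268 - 338}{-249 + 290} = \left(245985 - 32829\right) - - 4 \left(- \frac{606}{41}\right) = 213156 - - 4 \left(\left(-606\right) \frac{1}{41}\right) = 213156 - \left(-4\right) \left(- \frac{606}{41}\right) = 213156 - \frac{2424}{41} = \frac{8736972}{41}$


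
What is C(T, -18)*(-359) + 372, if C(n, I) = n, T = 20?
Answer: -6808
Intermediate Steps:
C(T, -18)*(-359) + 372 = 20*(-359) + 372 = -7180 + 372 = -6808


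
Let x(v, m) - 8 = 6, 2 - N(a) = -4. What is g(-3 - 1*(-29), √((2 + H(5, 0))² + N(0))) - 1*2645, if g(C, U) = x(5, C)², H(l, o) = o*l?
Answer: -2449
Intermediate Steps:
N(a) = 6 (N(a) = 2 - 1*(-4) = 2 + 4 = 6)
H(l, o) = l*o
x(v, m) = 14 (x(v, m) = 8 + 6 = 14)
g(C, U) = 196 (g(C, U) = 14² = 196)
g(-3 - 1*(-29), √((2 + H(5, 0))² + N(0))) - 1*2645 = 196 - 1*2645 = 196 - 2645 = -2449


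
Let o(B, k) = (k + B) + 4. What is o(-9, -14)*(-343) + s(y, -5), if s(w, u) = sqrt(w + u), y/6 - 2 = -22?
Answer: 6517 + 5*I*sqrt(5) ≈ 6517.0 + 11.18*I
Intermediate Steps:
o(B, k) = 4 + B + k (o(B, k) = (B + k) + 4 = 4 + B + k)
y = -120 (y = 12 + 6*(-22) = 12 - 132 = -120)
s(w, u) = sqrt(u + w)
o(-9, -14)*(-343) + s(y, -5) = (4 - 9 - 14)*(-343) + sqrt(-5 - 120) = -19*(-343) + sqrt(-125) = 6517 + 5*I*sqrt(5)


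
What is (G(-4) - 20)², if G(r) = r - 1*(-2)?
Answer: 484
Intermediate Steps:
G(r) = 2 + r (G(r) = r + 2 = 2 + r)
(G(-4) - 20)² = ((2 - 4) - 20)² = (-2 - 20)² = (-22)² = 484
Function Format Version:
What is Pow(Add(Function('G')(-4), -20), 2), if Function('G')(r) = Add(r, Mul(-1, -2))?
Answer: 484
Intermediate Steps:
Function('G')(r) = Add(2, r) (Function('G')(r) = Add(r, 2) = Add(2, r))
Pow(Add(Function('G')(-4), -20), 2) = Pow(Add(Add(2, -4), -20), 2) = Pow(Add(-2, -20), 2) = Pow(-22, 2) = 484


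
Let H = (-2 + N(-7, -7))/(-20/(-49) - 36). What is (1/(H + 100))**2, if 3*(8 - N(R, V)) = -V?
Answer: 27373824/273174520921 ≈ 0.00010021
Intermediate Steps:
N(R, V) = 8 + V/3 (N(R, V) = 8 - (-1)*V/3 = 8 + V/3)
H = -539/5232 (H = (-2 + (8 + (1/3)*(-7)))/(-20/(-49) - 36) = (-2 + (8 - 7/3))/(-20*(-1/49) - 36) = (-2 + 17/3)/(20/49 - 36) = 11/(3*(-1744/49)) = (11/3)*(-49/1744) = -539/5232 ≈ -0.10302)
(1/(H + 100))**2 = (1/(-539/5232 + 100))**2 = (1/(522661/5232))**2 = (5232/522661)**2 = 27373824/273174520921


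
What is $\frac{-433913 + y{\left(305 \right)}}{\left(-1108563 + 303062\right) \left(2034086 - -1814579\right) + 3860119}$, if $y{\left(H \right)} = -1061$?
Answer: $\frac{217487}{1550049823023} \approx 1.4031 \cdot 10^{-7}$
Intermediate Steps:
$\frac{-433913 + y{\left(305 \right)}}{\left(-1108563 + 303062\right) \left(2034086 - -1814579\right) + 3860119} = \frac{-433913 - 1061}{\left(-1108563 + 303062\right) \left(2034086 - -1814579\right) + 3860119} = - \frac{434974}{- 805501 \left(2034086 + 1814579\right) + 3860119} = - \frac{434974}{\left(-805501\right) 3848665 + 3860119} = - \frac{434974}{-3100103506165 + 3860119} = - \frac{434974}{-3100099646046} = \left(-434974\right) \left(- \frac{1}{3100099646046}\right) = \frac{217487}{1550049823023}$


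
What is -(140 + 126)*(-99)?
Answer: 26334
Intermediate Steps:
-(140 + 126)*(-99) = -266*(-99) = -1*(-26334) = 26334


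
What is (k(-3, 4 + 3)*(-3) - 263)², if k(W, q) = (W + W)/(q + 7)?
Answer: 3356224/49 ≈ 68494.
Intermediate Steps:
k(W, q) = 2*W/(7 + q) (k(W, q) = (2*W)/(7 + q) = 2*W/(7 + q))
(k(-3, 4 + 3)*(-3) - 263)² = ((2*(-3)/(7 + (4 + 3)))*(-3) - 263)² = ((2*(-3)/(7 + 7))*(-3) - 263)² = ((2*(-3)/14)*(-3) - 263)² = ((2*(-3)*(1/14))*(-3) - 263)² = (-3/7*(-3) - 263)² = (9/7 - 263)² = (-1832/7)² = 3356224/49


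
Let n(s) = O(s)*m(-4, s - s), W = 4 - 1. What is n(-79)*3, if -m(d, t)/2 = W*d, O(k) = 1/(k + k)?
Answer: -36/79 ≈ -0.45570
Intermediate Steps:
W = 3
O(k) = 1/(2*k)
m(d, t) = -6*d
n(s) = 12/s (n(s) = (1/(2*s))*(-6*(-4)) = (1/(2*s))*24 = 12/s)
n(-79)*3 = (12/(-79))*3 = (12*(-1/79))*3 = -12/79*3 = -36/79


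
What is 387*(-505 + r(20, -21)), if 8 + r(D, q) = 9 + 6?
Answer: -192726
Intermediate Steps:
r(D, q) = 7 (r(D, q) = -8 + (9 + 6) = -8 + 15 = 7)
387*(-505 + r(20, -21)) = 387*(-505 + 7) = 387*(-498) = -192726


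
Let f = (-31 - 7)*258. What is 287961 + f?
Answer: 278157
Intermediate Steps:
f = -9804 (f = -38*258 = -9804)
287961 + f = 287961 - 9804 = 278157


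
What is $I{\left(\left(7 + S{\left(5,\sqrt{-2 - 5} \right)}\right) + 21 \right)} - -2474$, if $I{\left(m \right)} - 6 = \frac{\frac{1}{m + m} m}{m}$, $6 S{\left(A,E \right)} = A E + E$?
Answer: $\frac{280242}{113} - \frac{i \sqrt{7}}{1582} \approx 2480.0 - 0.0016724 i$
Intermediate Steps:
$S{\left(A,E \right)} = \frac{E}{6} + \frac{A E}{6}$ ($S{\left(A,E \right)} = \frac{A E + E}{6} = \frac{E + A E}{6} = \frac{E}{6} + \frac{A E}{6}$)
$I{\left(m \right)} = 6 + \frac{1}{2 m}$ ($I{\left(m \right)} = 6 + \frac{\frac{1}{m + m} m}{m} = 6 + \frac{\frac{1}{2 m} m}{m} = 6 + \frac{1}{2 m}$)
$I{\left(\left(7 + S{\left(5,\sqrt{-2 - 5} \right)}\right) + 21 \right)} - -2474 = \left(6 + \frac{1}{2 \left(\left(7 + \frac{\sqrt{-2 - 5} \left(1 + 5\right)}{6}\right) + 21\right)}\right) - -2474 = \left(6 + \frac{1}{2 \left(\left(7 + \frac{1}{6} \sqrt{-7} \cdot 6\right) + 21\right)}\right) + 2474 = \left(6 + \frac{1}{2 \left(\left(7 + \frac{1}{6} i \sqrt{7} \cdot 6\right) + 21\right)}\right) + 2474 = \left(6 + \frac{1}{2 \left(\left(7 + i \sqrt{7}\right) + 21\right)}\right) + 2474 = \left(6 + \frac{1}{2 \left(28 + i \sqrt{7}\right)}\right) + 2474 = 2480 + \frac{1}{2 \left(28 + i \sqrt{7}\right)}$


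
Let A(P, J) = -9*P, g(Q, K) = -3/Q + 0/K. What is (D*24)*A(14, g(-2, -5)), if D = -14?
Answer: 42336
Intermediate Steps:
g(Q, K) = -3/Q (g(Q, K) = -3/Q + 0 = -3/Q)
(D*24)*A(14, g(-2, -5)) = (-14*24)*(-9*14) = -336*(-126) = 42336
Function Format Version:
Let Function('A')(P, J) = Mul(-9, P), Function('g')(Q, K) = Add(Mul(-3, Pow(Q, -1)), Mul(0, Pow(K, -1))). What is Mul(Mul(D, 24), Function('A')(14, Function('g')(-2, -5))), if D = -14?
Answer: 42336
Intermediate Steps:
Function('g')(Q, K) = Mul(-3, Pow(Q, -1)) (Function('g')(Q, K) = Add(Mul(-3, Pow(Q, -1)), 0) = Mul(-3, Pow(Q, -1)))
Mul(Mul(D, 24), Function('A')(14, Function('g')(-2, -5))) = Mul(Mul(-14, 24), Mul(-9, 14)) = Mul(-336, -126) = 42336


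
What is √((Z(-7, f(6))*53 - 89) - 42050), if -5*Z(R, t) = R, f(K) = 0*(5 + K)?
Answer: 2*I*√262905/5 ≈ 205.1*I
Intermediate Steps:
f(K) = 0
Z(R, t) = -R/5
√((Z(-7, f(6))*53 - 89) - 42050) = √((-⅕*(-7)*53 - 89) - 42050) = √(((7/5)*53 - 89) - 42050) = √((371/5 - 89) - 42050) = √(-74/5 - 42050) = √(-210324/5) = 2*I*√262905/5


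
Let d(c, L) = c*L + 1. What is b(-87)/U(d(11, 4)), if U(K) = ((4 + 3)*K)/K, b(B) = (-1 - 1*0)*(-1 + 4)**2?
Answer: -9/7 ≈ -1.2857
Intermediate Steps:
d(c, L) = 1 + L*c (d(c, L) = L*c + 1 = 1 + L*c)
b(B) = -9 (b(B) = (-1 + 0)*3**2 = -1*9 = -9)
U(K) = 7 (U(K) = (7*K)/K = 7)
b(-87)/U(d(11, 4)) = -9/7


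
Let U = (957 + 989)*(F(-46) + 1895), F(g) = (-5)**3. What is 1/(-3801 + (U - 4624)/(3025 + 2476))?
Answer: -5501/17469505 ≈ -0.00031489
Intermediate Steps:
F(g) = -125
U = 3444420 (U = (957 + 989)*(-125 + 1895) = 1946*1770 = 3444420)
1/(-3801 + (U - 4624)/(3025 + 2476)) = 1/(-3801 + (3444420 - 4624)/(3025 + 2476)) = 1/(-3801 + 3439796/5501) = 1/(-17469505/5501) = -5501/17469505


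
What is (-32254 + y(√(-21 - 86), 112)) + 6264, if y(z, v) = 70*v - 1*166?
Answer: -18316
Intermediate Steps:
y(z, v) = -166 + 70*v (y(z, v) = 70*v - 166 = -166 + 70*v)
(-32254 + y(√(-21 - 86), 112)) + 6264 = (-32254 + (-166 + 70*112)) + 6264 = (-32254 + (-166 + 7840)) + 6264 = (-32254 + 7674) + 6264 = -24580 + 6264 = -18316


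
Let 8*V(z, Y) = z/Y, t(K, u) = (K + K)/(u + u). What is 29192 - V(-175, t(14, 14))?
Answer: 233711/8 ≈ 29214.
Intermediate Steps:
t(K, u) = K/u (t(K, u) = (2*K)/((2*u)) = (2*K)*(1/(2*u)) = K/u)
V(z, Y) = z/(8*Y) (V(z, Y) = (z/Y)/8 = z/(8*Y))
29192 - V(-175, t(14, 14)) = 29192 - (-175)/(8*(14/14)) = 29192 - (-175)/(8*(14*(1/14))) = 29192 - (-175)/(8*1) = 29192 - (-175)/8 = 29192 - 1*(-175/8) = 29192 + 175/8 = 233711/8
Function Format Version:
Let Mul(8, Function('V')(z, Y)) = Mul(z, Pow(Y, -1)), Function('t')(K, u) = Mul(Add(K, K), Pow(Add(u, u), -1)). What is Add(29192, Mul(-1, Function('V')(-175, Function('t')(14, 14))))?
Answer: Rational(233711, 8) ≈ 29214.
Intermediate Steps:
Function('t')(K, u) = Mul(K, Pow(u, -1)) (Function('t')(K, u) = Mul(Mul(2, K), Pow(Mul(2, u), -1)) = Mul(Mul(2, K), Mul(Rational(1, 2), Pow(u, -1))) = Mul(K, Pow(u, -1)))
Function('V')(z, Y) = Mul(Rational(1, 8), z, Pow(Y, -1)) (Function('V')(z, Y) = Mul(Rational(1, 8), Mul(z, Pow(Y, -1))) = Mul(Rational(1, 8), z, Pow(Y, -1)))
Add(29192, Mul(-1, Function('V')(-175, Function('t')(14, 14)))) = Add(29192, Mul(-1, Mul(Rational(1, 8), -175, Pow(Mul(14, Pow(14, -1)), -1)))) = Add(29192, Mul(-1, Mul(Rational(1, 8), -175, Pow(Mul(14, Rational(1, 14)), -1)))) = Add(29192, Mul(-1, Mul(Rational(1, 8), -175, Pow(1, -1)))) = Add(29192, Mul(-1, Mul(Rational(1, 8), -175, 1))) = Add(29192, Mul(-1, Rational(-175, 8))) = Add(29192, Rational(175, 8)) = Rational(233711, 8)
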